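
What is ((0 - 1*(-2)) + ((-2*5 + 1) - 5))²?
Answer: 144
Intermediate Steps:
((0 - 1*(-2)) + ((-2*5 + 1) - 5))² = ((0 + 2) + ((-10 + 1) - 5))² = (2 + (-9 - 5))² = (2 - 14)² = (-12)² = 144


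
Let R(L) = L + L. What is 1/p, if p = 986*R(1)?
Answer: 1/1972 ≈ 0.00050710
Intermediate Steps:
R(L) = 2*L
p = 1972 (p = 986*(2*1) = 986*2 = 1972)
1/p = 1/1972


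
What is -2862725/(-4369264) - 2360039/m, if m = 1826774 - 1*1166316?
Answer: -4210461906623/1442857681456 ≈ -2.9181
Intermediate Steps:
m = 660458 (m = 1826774 - 1166316 = 660458)
-2862725/(-4369264) - 2360039/m = -2862725/(-4369264) - 2360039/660458 = -2862725*(-1/4369264) - 2360039*1/660458 = 2862725/4369264 - 2360039/660458 = -4210461906623/1442857681456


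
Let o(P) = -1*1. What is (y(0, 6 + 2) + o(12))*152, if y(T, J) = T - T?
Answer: -152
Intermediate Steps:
o(P) = -1
y(T, J) = 0
(y(0, 6 + 2) + o(12))*152 = (0 - 1)*152 = -1*152 = -152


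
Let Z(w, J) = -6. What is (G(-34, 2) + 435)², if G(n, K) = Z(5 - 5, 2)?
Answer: 184041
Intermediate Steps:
G(n, K) = -6
(G(-34, 2) + 435)² = (-6 + 435)² = 429² = 184041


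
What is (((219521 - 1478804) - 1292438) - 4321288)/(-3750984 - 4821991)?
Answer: 6873009/8572975 ≈ 0.80171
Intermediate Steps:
(((219521 - 1478804) - 1292438) - 4321288)/(-3750984 - 4821991) = ((-1259283 - 1292438) - 4321288)/(-8572975) = (-2551721 - 4321288)*(-1/8572975) = -6873009*(-1/8572975) = 6873009/8572975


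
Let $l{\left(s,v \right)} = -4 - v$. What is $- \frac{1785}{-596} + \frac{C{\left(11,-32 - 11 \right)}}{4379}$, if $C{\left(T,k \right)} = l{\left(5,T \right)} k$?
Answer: $\frac{8200935}{2609884} \approx 3.1423$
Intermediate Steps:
$C{\left(T,k \right)} = k \left(-4 - T\right)$ ($C{\left(T,k \right)} = \left(-4 - T\right) k = k \left(-4 - T\right)$)
$- \frac{1785}{-596} + \frac{C{\left(11,-32 - 11 \right)}}{4379} = - \frac{1785}{-596} + \frac{\left(-1\right) \left(-32 - 11\right) \left(4 + 11\right)}{4379} = \left(-1785\right) \left(- \frac{1}{596}\right) + \left(-1\right) \left(-32 - 11\right) 15 \cdot \frac{1}{4379} = \frac{1785}{596} + \left(-1\right) \left(-43\right) 15 \cdot \frac{1}{4379} = \frac{1785}{596} + 645 \cdot \frac{1}{4379} = \frac{1785}{596} + \frac{645}{4379} = \frac{8200935}{2609884}$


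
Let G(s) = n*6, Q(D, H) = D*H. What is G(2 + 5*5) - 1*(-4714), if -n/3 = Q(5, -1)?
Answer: 4804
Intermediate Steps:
n = 15 (n = -15*(-1) = -3*(-5) = 15)
G(s) = 90 (G(s) = 15*6 = 90)
G(2 + 5*5) - 1*(-4714) = 90 - 1*(-4714) = 90 + 4714 = 4804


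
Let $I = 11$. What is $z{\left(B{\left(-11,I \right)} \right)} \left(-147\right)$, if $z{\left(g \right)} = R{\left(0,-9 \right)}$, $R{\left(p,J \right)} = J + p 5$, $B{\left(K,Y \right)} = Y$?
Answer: $1323$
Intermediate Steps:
$R{\left(p,J \right)} = J + 5 p$
$z{\left(g \right)} = -9$ ($z{\left(g \right)} = -9 + 5 \cdot 0 = -9 + 0 = -9$)
$z{\left(B{\left(-11,I \right)} \right)} \left(-147\right) = \left(-9\right) \left(-147\right) = 1323$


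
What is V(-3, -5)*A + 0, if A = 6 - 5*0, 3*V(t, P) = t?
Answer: -6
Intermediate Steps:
V(t, P) = t/3
A = 6 (A = 6 + 0 = 6)
V(-3, -5)*A + 0 = ((⅓)*(-3))*6 + 0 = -1*6 + 0 = -6 + 0 = -6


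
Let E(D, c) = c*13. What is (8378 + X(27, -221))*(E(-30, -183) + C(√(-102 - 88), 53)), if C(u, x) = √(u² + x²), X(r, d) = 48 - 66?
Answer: -19888440 + 25080*√291 ≈ -1.9461e+7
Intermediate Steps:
E(D, c) = 13*c
X(r, d) = -18
(8378 + X(27, -221))*(E(-30, -183) + C(√(-102 - 88), 53)) = (8378 - 18)*(13*(-183) + √((√(-102 - 88))² + 53²)) = 8360*(-2379 + √((√(-190))² + 2809)) = 8360*(-2379 + √((I*√190)² + 2809)) = 8360*(-2379 + √(-190 + 2809)) = 8360*(-2379 + √2619) = 8360*(-2379 + 3*√291) = -19888440 + 25080*√291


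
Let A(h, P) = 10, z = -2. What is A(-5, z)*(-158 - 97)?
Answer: -2550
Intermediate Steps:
A(-5, z)*(-158 - 97) = 10*(-158 - 97) = 10*(-255) = -2550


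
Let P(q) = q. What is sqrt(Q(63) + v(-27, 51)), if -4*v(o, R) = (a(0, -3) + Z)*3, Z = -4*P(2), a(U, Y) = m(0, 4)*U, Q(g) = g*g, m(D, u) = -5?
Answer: 5*sqrt(159) ≈ 63.048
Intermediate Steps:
Q(g) = g**2
a(U, Y) = -5*U
Z = -8 (Z = -4*2 = -8)
v(o, R) = 6 (v(o, R) = -(-5*0 - 8)*3/4 = -(0 - 8)*3/4 = -(-2)*3 = -1/4*(-24) = 6)
sqrt(Q(63) + v(-27, 51)) = sqrt(63**2 + 6) = sqrt(3969 + 6) = sqrt(3975) = 5*sqrt(159)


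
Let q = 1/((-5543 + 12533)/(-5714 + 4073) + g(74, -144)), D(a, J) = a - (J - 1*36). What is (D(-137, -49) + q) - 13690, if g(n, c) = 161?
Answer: -1178197307/85737 ≈ -13742.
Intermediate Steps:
D(a, J) = 36 + a - J (D(a, J) = a - (J - 36) = a - (-36 + J) = a + (36 - J) = 36 + a - J)
q = 547/85737 (q = 1/((-5543 + 12533)/(-5714 + 4073) + 161) = 1/(6990/(-1641) + 161) = 1/(6990*(-1/1641) + 161) = 1/(-2330/547 + 161) = 1/(85737/547) = 547/85737 ≈ 0.0063800)
(D(-137, -49) + q) - 13690 = ((36 - 137 - 1*(-49)) + 547/85737) - 13690 = ((36 - 137 + 49) + 547/85737) - 13690 = (-52 + 547/85737) - 13690 = -4457777/85737 - 13690 = -1178197307/85737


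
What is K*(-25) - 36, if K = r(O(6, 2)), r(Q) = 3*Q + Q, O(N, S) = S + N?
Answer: -836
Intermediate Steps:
O(N, S) = N + S
r(Q) = 4*Q
K = 32 (K = 4*(6 + 2) = 4*8 = 32)
K*(-25) - 36 = 32*(-25) - 36 = -800 - 36 = -836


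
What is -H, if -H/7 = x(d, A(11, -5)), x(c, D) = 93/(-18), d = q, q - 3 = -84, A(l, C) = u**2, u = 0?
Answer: -217/6 ≈ -36.167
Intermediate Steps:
A(l, C) = 0 (A(l, C) = 0**2 = 0)
q = -81 (q = 3 - 84 = -81)
d = -81
x(c, D) = -31/6 (x(c, D) = 93*(-1/18) = -31/6)
H = 217/6 (H = -7*(-31/6) = 217/6 ≈ 36.167)
-H = -1*217/6 = -217/6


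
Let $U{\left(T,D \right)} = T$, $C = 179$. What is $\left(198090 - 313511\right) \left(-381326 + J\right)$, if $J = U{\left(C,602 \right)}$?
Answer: $43992367887$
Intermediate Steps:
$J = 179$
$\left(198090 - 313511\right) \left(-381326 + J\right) = \left(198090 - 313511\right) \left(-381326 + 179\right) = \left(-115421\right) \left(-381147\right) = 43992367887$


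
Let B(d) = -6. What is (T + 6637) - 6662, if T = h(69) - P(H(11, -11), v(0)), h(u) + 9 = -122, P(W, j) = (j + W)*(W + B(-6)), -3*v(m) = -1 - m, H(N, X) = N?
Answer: -638/3 ≈ -212.67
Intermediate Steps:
v(m) = 1/3 + m/3 (v(m) = -(-1 - m)/3 = 1/3 + m/3)
P(W, j) = (-6 + W)*(W + j) (P(W, j) = (j + W)*(W - 6) = (W + j)*(-6 + W) = (-6 + W)*(W + j))
h(u) = -131 (h(u) = -9 - 122 = -131)
T = -563/3 (T = -131 - (11**2 - 6*11 - 6*(1/3 + (1/3)*0) + 11*(1/3 + (1/3)*0)) = -131 - (121 - 66 - 6*(1/3 + 0) + 11*(1/3 + 0)) = -131 - (121 - 66 - 6*1/3 + 11*(1/3)) = -131 - (121 - 66 - 2 + 11/3) = -131 - 1*170/3 = -131 - 170/3 = -563/3 ≈ -187.67)
(T + 6637) - 6662 = (-563/3 + 6637) - 6662 = 19348/3 - 6662 = -638/3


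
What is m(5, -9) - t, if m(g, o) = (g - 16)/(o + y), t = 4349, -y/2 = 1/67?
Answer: -239128/55 ≈ -4347.8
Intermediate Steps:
y = -2/67 ≈ -0.029851
m(g, o) = (-16 + g)/(-2/67 + o) (m(g, o) = (g - 16)/(o - 2/67) = (-16 + g)/(-2/67 + o))
m(5, -9) - t = 67*(-16 + 5)/(-2 + 67*(-9)) - 1*4349 = 67*(-11)/(-2 - 603) - 4349 = 67*(-11)/(-605) - 4349 = 67*(-1/605)*(-11) - 4349 = 67/55 - 4349 = -239128/55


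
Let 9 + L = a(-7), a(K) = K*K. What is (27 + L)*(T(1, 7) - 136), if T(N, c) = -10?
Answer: -9782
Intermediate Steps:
a(K) = K²
L = 40 (L = -9 + (-7)² = -9 + 49 = 40)
(27 + L)*(T(1, 7) - 136) = (27 + 40)*(-10 - 136) = 67*(-146) = -9782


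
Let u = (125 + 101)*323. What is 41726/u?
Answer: 20863/36499 ≈ 0.57160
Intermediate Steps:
u = 72998 (u = 226*323 = 72998)
41726/u = 41726/72998 = 41726*(1/72998) = 20863/36499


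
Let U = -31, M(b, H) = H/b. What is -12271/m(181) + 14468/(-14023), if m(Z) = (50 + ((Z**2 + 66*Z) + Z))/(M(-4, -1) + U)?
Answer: 18564724723/2520662296 ≈ 7.3650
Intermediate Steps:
m(Z) = -200/123 - 268*Z/123 - 4*Z**2/123 (m(Z) = (50 + ((Z**2 + 66*Z) + Z))/(-1/(-4) - 31) = (50 + (Z**2 + 67*Z))/(-1*(-1/4) - 31) = (50 + Z**2 + 67*Z)/(1/4 - 31) = (50 + Z**2 + 67*Z)/(-123/4) = (50 + Z**2 + 67*Z)*(-4/123) = -200/123 - 268*Z/123 - 4*Z**2/123)
-12271/m(181) + 14468/(-14023) = -12271/(-200/123 - 268/123*181 - 4/123*181**2) + 14468/(-14023) = -12271/(-200/123 - 48508/123 - 4/123*32761) + 14468*(-1/14023) = -12271/(-200/123 - 48508/123 - 131044/123) - 14468/14023 = -12271/(-179752/123) - 14468/14023 = -12271*(-123/179752) - 14468/14023 = 1509333/179752 - 14468/14023 = 18564724723/2520662296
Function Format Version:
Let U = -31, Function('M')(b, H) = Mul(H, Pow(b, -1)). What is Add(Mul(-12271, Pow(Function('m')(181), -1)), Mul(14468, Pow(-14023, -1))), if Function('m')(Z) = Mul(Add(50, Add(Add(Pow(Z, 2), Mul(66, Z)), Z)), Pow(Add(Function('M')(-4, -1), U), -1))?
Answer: Rational(18564724723, 2520662296) ≈ 7.3650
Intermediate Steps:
Function('m')(Z) = Add(Rational(-200, 123), Mul(Rational(-268, 123), Z), Mul(Rational(-4, 123), Pow(Z, 2))) (Function('m')(Z) = Mul(Add(50, Add(Add(Pow(Z, 2), Mul(66, Z)), Z)), Pow(Add(Mul(-1, Pow(-4, -1)), -31), -1)) = Mul(Add(50, Add(Pow(Z, 2), Mul(67, Z))), Pow(Add(Mul(-1, Rational(-1, 4)), -31), -1)) = Mul(Add(50, Pow(Z, 2), Mul(67, Z)), Pow(Add(Rational(1, 4), -31), -1)) = Mul(Add(50, Pow(Z, 2), Mul(67, Z)), Pow(Rational(-123, 4), -1)) = Mul(Add(50, Pow(Z, 2), Mul(67, Z)), Rational(-4, 123)) = Add(Rational(-200, 123), Mul(Rational(-268, 123), Z), Mul(Rational(-4, 123), Pow(Z, 2))))
Add(Mul(-12271, Pow(Function('m')(181), -1)), Mul(14468, Pow(-14023, -1))) = Add(Mul(-12271, Pow(Add(Rational(-200, 123), Mul(Rational(-268, 123), 181), Mul(Rational(-4, 123), Pow(181, 2))), -1)), Mul(14468, Pow(-14023, -1))) = Add(Mul(-12271, Pow(Add(Rational(-200, 123), Rational(-48508, 123), Mul(Rational(-4, 123), 32761)), -1)), Mul(14468, Rational(-1, 14023))) = Add(Mul(-12271, Pow(Add(Rational(-200, 123), Rational(-48508, 123), Rational(-131044, 123)), -1)), Rational(-14468, 14023)) = Add(Mul(-12271, Pow(Rational(-179752, 123), -1)), Rational(-14468, 14023)) = Add(Mul(-12271, Rational(-123, 179752)), Rational(-14468, 14023)) = Add(Rational(1509333, 179752), Rational(-14468, 14023)) = Rational(18564724723, 2520662296)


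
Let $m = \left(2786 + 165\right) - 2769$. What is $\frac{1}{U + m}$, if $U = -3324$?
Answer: $- \frac{1}{3142} \approx -0.00031827$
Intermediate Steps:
$m = 182$ ($m = 2951 - 2769 = 182$)
$\frac{1}{U + m} = \frac{1}{-3324 + 182} = \frac{1}{-3142} = - \frac{1}{3142}$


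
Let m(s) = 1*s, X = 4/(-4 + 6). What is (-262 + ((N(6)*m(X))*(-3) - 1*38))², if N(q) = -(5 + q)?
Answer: 54756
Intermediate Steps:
X = 2 (X = 4/2 = 4*(½) = 2)
m(s) = s
N(q) = -5 - q
(-262 + ((N(6)*m(X))*(-3) - 1*38))² = (-262 + (((-5 - 1*6)*2)*(-3) - 1*38))² = (-262 + (((-5 - 6)*2)*(-3) - 38))² = (-262 + (-11*2*(-3) - 38))² = (-262 + (-22*(-3) - 38))² = (-262 + (66 - 38))² = (-262 + 28)² = (-234)² = 54756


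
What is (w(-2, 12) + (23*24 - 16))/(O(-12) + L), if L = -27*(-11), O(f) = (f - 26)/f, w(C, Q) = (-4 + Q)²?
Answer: 3600/1801 ≈ 1.9989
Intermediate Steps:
O(f) = (-26 + f)/f
L = 297
(w(-2, 12) + (23*24 - 16))/(O(-12) + L) = ((-4 + 12)² + (23*24 - 16))/((-26 - 12)/(-12) + 297) = (8² + (552 - 16))/(-1/12*(-38) + 297) = (64 + 536)/(19/6 + 297) = 600/(1801/6) = 600*(6/1801) = 3600/1801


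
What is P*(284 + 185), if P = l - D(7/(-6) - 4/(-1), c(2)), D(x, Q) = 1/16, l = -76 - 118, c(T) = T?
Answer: -1456245/16 ≈ -91015.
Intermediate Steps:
l = -194
D(x, Q) = 1/16
P = -3105/16 (P = -194 - 1*1/16 = -194 - 1/16 = -3105/16 ≈ -194.06)
P*(284 + 185) = -3105*(284 + 185)/16 = -3105/16*469 = -1456245/16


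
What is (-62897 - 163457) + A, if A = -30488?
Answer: -256842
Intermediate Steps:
(-62897 - 163457) + A = (-62897 - 163457) - 30488 = -226354 - 30488 = -256842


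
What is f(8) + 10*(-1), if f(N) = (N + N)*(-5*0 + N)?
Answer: 118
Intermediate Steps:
f(N) = 2*N² (f(N) = (2*N)*(0 + N) = (2*N)*N = 2*N²)
f(8) + 10*(-1) = 2*8² + 10*(-1) = 2*64 - 10 = 128 - 10 = 118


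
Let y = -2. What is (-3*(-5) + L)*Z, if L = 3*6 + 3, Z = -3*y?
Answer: 216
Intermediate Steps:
Z = 6 (Z = -3*(-2) = 6)
L = 21 (L = 18 + 3 = 21)
(-3*(-5) + L)*Z = (-3*(-5) + 21)*6 = (15 + 21)*6 = 36*6 = 216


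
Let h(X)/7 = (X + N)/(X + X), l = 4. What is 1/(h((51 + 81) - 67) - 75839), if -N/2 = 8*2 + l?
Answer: -26/1971779 ≈ -1.3186e-5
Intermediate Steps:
N = -40 (N = -2*(8*2 + 4) = -2*(16 + 4) = -2*20 = -40)
h(X) = 7*(-40 + X)/(2*X) (h(X) = 7*((X - 40)/(X + X)) = 7*((-40 + X)/((2*X))) = 7*((-40 + X)*(1/(2*X))) = 7*((-40 + X)/(2*X)) = 7*(-40 + X)/(2*X))
1/(h((51 + 81) - 67) - 75839) = 1/((7/2 - 140/((51 + 81) - 67)) - 75839) = 1/((7/2 - 140/(132 - 67)) - 75839) = 1/((7/2 - 140/65) - 75839) = 1/((7/2 - 140*1/65) - 75839) = 1/((7/2 - 28/13) - 75839) = 1/(35/26 - 75839) = 1/(-1971779/26) = -26/1971779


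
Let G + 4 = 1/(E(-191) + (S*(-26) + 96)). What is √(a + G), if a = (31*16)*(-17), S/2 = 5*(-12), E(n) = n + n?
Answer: I*√67754203582/2834 ≈ 91.848*I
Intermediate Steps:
E(n) = 2*n
S = -120 (S = 2*(5*(-12)) = 2*(-60) = -120)
a = -8432 (a = 496*(-17) = -8432)
G = -11335/2834 (G = -4 + 1/(2*(-191) + (-120*(-26) + 96)) = -4 + 1/(-382 + (3120 + 96)) = -4 + 1/(-382 + 3216) = -4 + 1/2834 = -11335/2834 ≈ -3.9996)
√(a + G) = √(-8432 - 11335/2834) = √(-23907623/2834) = I*√67754203582/2834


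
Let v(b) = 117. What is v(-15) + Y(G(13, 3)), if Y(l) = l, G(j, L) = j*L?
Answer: 156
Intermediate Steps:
G(j, L) = L*j
v(-15) + Y(G(13, 3)) = 117 + 3*13 = 117 + 39 = 156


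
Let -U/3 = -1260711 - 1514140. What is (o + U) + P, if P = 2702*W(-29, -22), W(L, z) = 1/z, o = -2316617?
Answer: 66085945/11 ≈ 6.0078e+6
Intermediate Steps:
U = 8324553 (U = -3*(-1260711 - 1514140) = -3*(-2774851) = 8324553)
P = -1351/11 (P = 2702/(-22) = 2702*(-1/22) = -1351/11 ≈ -122.82)
(o + U) + P = (-2316617 + 8324553) - 1351/11 = 6007936 - 1351/11 = 66085945/11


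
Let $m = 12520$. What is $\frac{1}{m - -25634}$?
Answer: $\frac{1}{38154} \approx 2.621 \cdot 10^{-5}$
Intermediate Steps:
$\frac{1}{m - -25634} = \frac{1}{12520 - -25634} = \frac{1}{12520 + \left(-17546 + 43180\right)} = \frac{1}{12520 + 25634} = \frac{1}{38154}$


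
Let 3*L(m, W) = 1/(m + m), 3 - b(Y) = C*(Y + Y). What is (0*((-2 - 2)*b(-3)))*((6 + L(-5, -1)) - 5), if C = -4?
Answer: 0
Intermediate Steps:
b(Y) = 3 + 8*Y (b(Y) = 3 - (-4)*(Y + Y) = 3 - (-4)*2*Y = 3 - (-8)*Y = 3 + 8*Y)
L(m, W) = 1/(6*m) (L(m, W) = 1/(3*(m + m)) = 1/(3*((2*m))) = (1/(2*m))/3 = 1/(6*m))
(0*((-2 - 2)*b(-3)))*((6 + L(-5, -1)) - 5) = (0*((-2 - 2)*(3 + 8*(-3))))*((6 + (⅙)/(-5)) - 5) = (0*(-4*(3 - 24)))*((6 + (⅙)*(-⅕)) - 5) = (0*(-4*(-21)))*((6 - 1/30) - 5) = (0*84)*(179/30 - 5) = 0*(29/30) = 0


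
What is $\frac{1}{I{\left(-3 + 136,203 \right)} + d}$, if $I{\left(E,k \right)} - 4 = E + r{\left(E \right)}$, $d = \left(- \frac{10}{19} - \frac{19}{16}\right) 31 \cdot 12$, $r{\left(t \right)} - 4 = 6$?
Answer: $- \frac{76}{37281} \approx -0.0020386$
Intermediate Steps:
$r{\left(t \right)} = 10$ ($r{\left(t \right)} = 4 + 6 = 10$)
$d = - \frac{48453}{76}$ ($d = \left(\left(-10\right) \frac{1}{19} - \frac{19}{16}\right) 31 \cdot 12 = \left(- \frac{10}{19} - \frac{19}{16}\right) 31 \cdot 12 = \left(- \frac{521}{304}\right) 31 \cdot 12 = \left(- \frac{16151}{304}\right) 12 = - \frac{48453}{76} \approx -637.54$)
$I{\left(E,k \right)} = 14 + E$ ($I{\left(E,k \right)} = 4 + \left(E + 10\right) = 4 + \left(10 + E\right) = 14 + E$)
$\frac{1}{I{\left(-3 + 136,203 \right)} + d} = \frac{1}{\left(14 + \left(-3 + 136\right)\right) - \frac{48453}{76}} = \frac{1}{\left(14 + 133\right) - \frac{48453}{76}} = \frac{1}{147 - \frac{48453}{76}} = \frac{1}{- \frac{37281}{76}} = - \frac{76}{37281}$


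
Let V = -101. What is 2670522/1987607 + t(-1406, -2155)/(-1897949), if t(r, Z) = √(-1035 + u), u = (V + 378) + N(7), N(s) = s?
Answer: 2670522/1987607 - I*√751/1897949 ≈ 1.3436 - 1.4439e-5*I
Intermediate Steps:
u = 284 (u = (-101 + 378) + 7 = 277 + 7 = 284)
t(r, Z) = I*√751 (t(r, Z) = √(-1035 + 284) = √(-751) = I*√751)
2670522/1987607 + t(-1406, -2155)/(-1897949) = 2670522/1987607 + (I*√751)/(-1897949) = 2670522*(1/1987607) + (I*√751)*(-1/1897949) = 2670522/1987607 - I*√751/1897949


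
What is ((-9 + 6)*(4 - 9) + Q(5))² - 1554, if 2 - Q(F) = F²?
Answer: -1490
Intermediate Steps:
Q(F) = 2 - F²
((-9 + 6)*(4 - 9) + Q(5))² - 1554 = ((-9 + 6)*(4 - 9) + (2 - 1*5²))² - 1554 = (-3*(-5) + (2 - 1*25))² - 1554 = (15 + (2 - 25))² - 1554 = (15 - 23)² - 1554 = (-8)² - 1554 = 64 - 1554 = -1490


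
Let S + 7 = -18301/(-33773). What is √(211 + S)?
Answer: √233303647589/33773 ≈ 14.302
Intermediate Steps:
S = -218110/33773 (S = -7 - 18301/(-33773) = -7 - 18301*(-1/33773) = -7 + 18301/33773 = -218110/33773 ≈ -6.4581)
√(211 + S) = √(211 - 218110/33773) = √(6907993/33773) = √233303647589/33773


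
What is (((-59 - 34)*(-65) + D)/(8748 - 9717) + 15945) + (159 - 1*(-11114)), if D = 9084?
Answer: 8786371/323 ≈ 27202.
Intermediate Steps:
(((-59 - 34)*(-65) + D)/(8748 - 9717) + 15945) + (159 - 1*(-11114)) = (((-59 - 34)*(-65) + 9084)/(8748 - 9717) + 15945) + (159 - 1*(-11114)) = ((-93*(-65) + 9084)/(-969) + 15945) + (159 + 11114) = ((6045 + 9084)*(-1/969) + 15945) + 11273 = (15129*(-1/969) + 15945) + 11273 = (-5043/323 + 15945) + 11273 = 5145192/323 + 11273 = 8786371/323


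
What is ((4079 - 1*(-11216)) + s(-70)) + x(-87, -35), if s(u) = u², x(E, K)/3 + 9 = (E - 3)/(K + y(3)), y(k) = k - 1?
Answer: 221938/11 ≈ 20176.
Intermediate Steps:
y(k) = -1 + k
x(E, K) = -27 + 3*(-3 + E)/(2 + K) (x(E, K) = -27 + 3*((E - 3)/(K + (-1 + 3))) = -27 + 3*((-3 + E)/(K + 2)) = -27 + 3*((-3 + E)/(2 + K)) = -27 + 3*(-3 + E)/(2 + K))
((4079 - 1*(-11216)) + s(-70)) + x(-87, -35) = ((4079 - 1*(-11216)) + (-70)²) + 3*(-21 - 87 - 9*(-35))/(2 - 35) = ((4079 + 11216) + 4900) + 3*(-21 - 87 + 315)/(-33) = (15295 + 4900) + 3*(-1/33)*207 = 20195 - 207/11 = 221938/11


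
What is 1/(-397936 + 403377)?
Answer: 1/5441 ≈ 0.00018379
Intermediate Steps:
1/(-397936 + 403377) = 1/5441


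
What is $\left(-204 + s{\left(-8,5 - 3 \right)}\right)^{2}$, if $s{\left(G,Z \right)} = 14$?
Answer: $36100$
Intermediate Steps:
$\left(-204 + s{\left(-8,5 - 3 \right)}\right)^{2} = \left(-204 + 14\right)^{2} = \left(-190\right)^{2} = 36100$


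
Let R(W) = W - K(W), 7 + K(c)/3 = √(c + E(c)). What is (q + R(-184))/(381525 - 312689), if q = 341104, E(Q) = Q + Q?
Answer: 340941/68836 - 3*I*√138/34418 ≈ 4.9529 - 0.0010239*I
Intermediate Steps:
E(Q) = 2*Q
K(c) = -21 + 3*√3*√c (K(c) = -21 + 3*√(c + 2*c) = -21 + 3*√(3*c) = -21 + 3*(√3*√c) = -21 + 3*√3*√c)
R(W) = 21 + W - 3*√3*√W (R(W) = W - (-21 + 3*√3*√W) = W + (21 - 3*√3*√W) = 21 + W - 3*√3*√W)
(q + R(-184))/(381525 - 312689) = (341104 + (21 - 184 - 3*√3*√(-184)))/(381525 - 312689) = (341104 + (21 - 184 - 3*√3*2*I*√46))/68836 = (341104 + (21 - 184 - 6*I*√138))*(1/68836) = (341104 + (-163 - 6*I*√138))*(1/68836) = (340941 - 6*I*√138)*(1/68836) = 340941/68836 - 3*I*√138/34418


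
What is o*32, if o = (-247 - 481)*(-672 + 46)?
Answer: 14583296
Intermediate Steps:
o = 455728 (o = -728*(-626) = 455728)
o*32 = 455728*32 = 14583296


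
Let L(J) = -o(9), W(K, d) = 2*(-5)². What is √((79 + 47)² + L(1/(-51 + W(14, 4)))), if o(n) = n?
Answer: 3*√1763 ≈ 125.96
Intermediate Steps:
W(K, d) = 50 (W(K, d) = 2*25 = 50)
L(J) = -9 (L(J) = -1*9 = -9)
√((79 + 47)² + L(1/(-51 + W(14, 4)))) = √((79 + 47)² - 9) = √(126² - 9) = √(15876 - 9) = √15867 = 3*√1763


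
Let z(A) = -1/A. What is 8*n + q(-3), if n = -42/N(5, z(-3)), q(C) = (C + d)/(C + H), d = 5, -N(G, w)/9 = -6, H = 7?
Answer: -103/18 ≈ -5.7222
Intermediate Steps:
N(G, w) = 54 (N(G, w) = -9*(-6) = 54)
q(C) = (5 + C)/(7 + C) (q(C) = (C + 5)/(C + 7) = (5 + C)/(7 + C))
n = -7/9 (n = -42/54 = -42*1/54 = -7/9 ≈ -0.77778)
8*n + q(-3) = 8*(-7/9) + (5 - 3)/(7 - 3) = -56/9 + 2/4 = -56/9 + (1/4)*2 = -56/9 + 1/2 = -103/18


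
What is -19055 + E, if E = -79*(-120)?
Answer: -9575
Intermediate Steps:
E = 9480
-19055 + E = -19055 + 9480 = -9575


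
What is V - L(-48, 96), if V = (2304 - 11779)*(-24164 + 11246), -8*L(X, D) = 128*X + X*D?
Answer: 122396706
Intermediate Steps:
L(X, D) = -16*X - D*X/8 (L(X, D) = -(128*X + X*D)/8 = -(128*X + D*X)/8 = -16*X - D*X/8)
V = 122398050 (V = -9475*(-12918) = 122398050)
V - L(-48, 96) = 122398050 - (-1)*(-48)*(128 + 96)/8 = 122398050 - (-1)*(-48)*224/8 = 122398050 - 1*1344 = 122398050 - 1344 = 122396706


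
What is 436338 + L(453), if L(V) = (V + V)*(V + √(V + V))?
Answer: 846756 + 906*√906 ≈ 8.7403e+5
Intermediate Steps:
L(V) = 2*V*(V + √2*√V) (L(V) = (2*V)*(V + √(2*V)) = (2*V)*(V + √2*√V) = 2*V*(V + √2*√V))
436338 + L(453) = 436338 + (2*453² + 2*√2*453^(3/2)) = 436338 + (2*205209 + 2*√2*(453*√453)) = 436338 + (410418 + 906*√906) = 846756 + 906*√906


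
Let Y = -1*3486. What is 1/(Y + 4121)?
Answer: 1/635 ≈ 0.0015748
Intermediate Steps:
Y = -3486
1/(Y + 4121) = 1/(-3486 + 4121) = 1/635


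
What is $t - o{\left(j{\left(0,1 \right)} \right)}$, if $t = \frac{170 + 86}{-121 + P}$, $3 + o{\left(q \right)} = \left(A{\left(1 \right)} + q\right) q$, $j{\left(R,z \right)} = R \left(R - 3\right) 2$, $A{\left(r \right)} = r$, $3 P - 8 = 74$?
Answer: $\frac{75}{281} \approx 0.2669$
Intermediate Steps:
$P = \frac{82}{3}$ ($P = \frac{8}{3} + \frac{1}{3} \cdot 74 = \frac{8}{3} + \frac{74}{3} = \frac{82}{3} \approx 27.333$)
$j{\left(R,z \right)} = 2 R \left(-3 + R\right)$ ($j{\left(R,z \right)} = R \left(-3 + R\right) 2 = 2 R \left(-3 + R\right)$)
$o{\left(q \right)} = -3 + q \left(1 + q\right)$ ($o{\left(q \right)} = -3 + \left(1 + q\right) q = -3 + q \left(1 + q\right)$)
$t = - \frac{768}{281}$ ($t = \frac{170 + 86}{-121 + \frac{82}{3}} = \frac{256}{- \frac{281}{3}} = 256 \left(- \frac{3}{281}\right) = - \frac{768}{281} \approx -2.7331$)
$t - o{\left(j{\left(0,1 \right)} \right)} = - \frac{768}{281} - \left(-3 + 2 \cdot 0 \left(-3 + 0\right) + \left(2 \cdot 0 \left(-3 + 0\right)\right)^{2}\right) = - \frac{768}{281} - \left(-3 + 2 \cdot 0 \left(-3\right) + \left(2 \cdot 0 \left(-3\right)\right)^{2}\right) = - \frac{768}{281} - \left(-3 + 0 + 0^{2}\right) = - \frac{768}{281} - \left(-3 + 0 + 0\right) = - \frac{768}{281} - -3 = - \frac{768}{281} + 3 = \frac{75}{281}$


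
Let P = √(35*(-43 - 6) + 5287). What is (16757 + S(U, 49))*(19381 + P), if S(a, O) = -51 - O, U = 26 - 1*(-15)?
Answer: 322829317 + 33314*√893 ≈ 3.2382e+8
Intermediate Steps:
U = 41 (U = 26 + 15 = 41)
P = 2*√893 (P = √(35*(-49) + 5287) = √(-1715 + 5287) = √3572 = 2*√893 ≈ 59.766)
(16757 + S(U, 49))*(19381 + P) = (16757 + (-51 - 1*49))*(19381 + 2*√893) = (16757 + (-51 - 49))*(19381 + 2*√893) = (16757 - 100)*(19381 + 2*√893) = 16657*(19381 + 2*√893) = 322829317 + 33314*√893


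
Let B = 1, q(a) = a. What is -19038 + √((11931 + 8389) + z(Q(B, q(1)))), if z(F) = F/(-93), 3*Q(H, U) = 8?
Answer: -19038 + 2*√43936858/93 ≈ -18895.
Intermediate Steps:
Q(H, U) = 8/3 (Q(H, U) = (⅓)*8 = 8/3)
z(F) = -F/93 (z(F) = F*(-1/93) = -F/93)
-19038 + √((11931 + 8389) + z(Q(B, q(1)))) = -19038 + √((11931 + 8389) - 1/93*8/3) = -19038 + √(20320 - 8/279) = -19038 + √(5669272/279) = -19038 + 2*√43936858/93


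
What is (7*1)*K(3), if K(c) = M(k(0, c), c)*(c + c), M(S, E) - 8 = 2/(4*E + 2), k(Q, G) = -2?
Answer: 342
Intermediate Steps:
M(S, E) = 8 + 2/(2 + 4*E) (M(S, E) = 8 + 2/(4*E + 2) = 8 + 2/(2 + 4*E))
K(c) = 2*c*(9 + 16*c)/(1 + 2*c) (K(c) = ((9 + 16*c)/(1 + 2*c))*(c + c) = ((9 + 16*c)/(1 + 2*c))*(2*c) = 2*c*(9 + 16*c)/(1 + 2*c))
(7*1)*K(3) = (7*1)*(2*3*(9 + 16*3)/(1 + 2*3)) = 7*(2*3*(9 + 48)/(1 + 6)) = 7*(2*3*57/7) = 7*(2*3*(⅐)*57) = 7*(342/7) = 342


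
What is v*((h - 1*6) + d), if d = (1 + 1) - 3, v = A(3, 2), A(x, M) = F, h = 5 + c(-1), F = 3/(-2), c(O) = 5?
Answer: -9/2 ≈ -4.5000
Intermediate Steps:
F = -3/2 (F = 3*(-½) = -3/2 ≈ -1.5000)
h = 10 (h = 5 + 5 = 10)
A(x, M) = -3/2
v = -3/2 ≈ -1.5000
d = -1 (d = 2 - 3 = -1)
v*((h - 1*6) + d) = -3*((10 - 1*6) - 1)/2 = -3*((10 - 6) - 1)/2 = -3*(4 - 1)/2 = -3/2*3 = -9/2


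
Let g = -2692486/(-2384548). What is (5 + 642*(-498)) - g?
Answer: -381184459057/1192274 ≈ -3.1971e+5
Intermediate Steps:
g = 1346243/1192274 (g = -2692486*(-1/2384548) = 1346243/1192274 ≈ 1.1291)
(5 + 642*(-498)) - g = (5 + 642*(-498)) - 1*1346243/1192274 = (5 - 319716) - 1346243/1192274 = -319711 - 1346243/1192274 = -381184459057/1192274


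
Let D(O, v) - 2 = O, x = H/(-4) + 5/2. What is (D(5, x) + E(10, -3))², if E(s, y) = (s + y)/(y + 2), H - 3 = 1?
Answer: 0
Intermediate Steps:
H = 4 (H = 3 + 1 = 4)
x = 3/2 (x = 4/(-4) + 5/2 = 4*(-¼) + 5*(½) = -1 + 5/2 = 3/2 ≈ 1.5000)
D(O, v) = 2 + O
E(s, y) = (s + y)/(2 + y)
(D(5, x) + E(10, -3))² = ((2 + 5) + (10 - 3)/(2 - 3))² = (7 + 7/(-1))² = (7 - 1*7)² = (7 - 7)² = 0² = 0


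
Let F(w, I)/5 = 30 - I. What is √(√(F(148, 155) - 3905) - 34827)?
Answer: √(-34827 + I*√4530) ≈ 0.18 + 186.62*I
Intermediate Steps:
F(w, I) = 150 - 5*I (F(w, I) = 5*(30 - I) = 150 - 5*I)
√(√(F(148, 155) - 3905) - 34827) = √(√((150 - 5*155) - 3905) - 34827) = √(√((150 - 775) - 3905) - 34827) = √(√(-625 - 3905) - 34827) = √(√(-4530) - 34827) = √(I*√4530 - 34827) = √(-34827 + I*√4530)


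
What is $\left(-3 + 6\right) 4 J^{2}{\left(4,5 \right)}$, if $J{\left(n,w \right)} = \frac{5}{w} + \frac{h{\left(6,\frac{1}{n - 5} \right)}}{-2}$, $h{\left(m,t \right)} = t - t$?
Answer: $12$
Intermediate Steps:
$h{\left(m,t \right)} = 0$
$J{\left(n,w \right)} = \frac{5}{w}$ ($J{\left(n,w \right)} = \frac{5}{w} + \frac{0}{-2} = \frac{5}{w} + 0 \left(- \frac{1}{2}\right) = \frac{5}{w} + 0 = \frac{5}{w}$)
$\left(-3 + 6\right) 4 J^{2}{\left(4,5 \right)} = \left(-3 + 6\right) 4 \left(\frac{5}{5}\right)^{2} = 3 \cdot 4 \left(5 \cdot \frac{1}{5}\right)^{2} = 12 \cdot 1^{2} = 12 \cdot 1 = 12$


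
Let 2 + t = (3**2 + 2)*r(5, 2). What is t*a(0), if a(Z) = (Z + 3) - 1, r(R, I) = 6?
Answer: 128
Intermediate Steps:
t = 64 (t = -2 + (3**2 + 2)*6 = -2 + (9 + 2)*6 = -2 + 11*6 = -2 + 66 = 64)
a(Z) = 2 + Z (a(Z) = (3 + Z) - 1 = 2 + Z)
t*a(0) = 64*(2 + 0) = 64*2 = 128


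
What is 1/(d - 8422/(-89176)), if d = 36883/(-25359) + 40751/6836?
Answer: 483094605057/2222835557732 ≈ 0.21733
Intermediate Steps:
d = 781272421/173354124 (d = 36883*(-1/25359) + 40751*(1/6836) = -36883/25359 + 40751/6836 = 781272421/173354124 ≈ 4.5068)
1/(d - 8422/(-89176)) = 1/(781272421/173354124 - 8422/(-89176)) = 1/(781272421/173354124 - 8422*(-1/89176)) = 1/(781272421/173354124 + 4211/44588) = 1/(2222835557732/483094605057) = 483094605057/2222835557732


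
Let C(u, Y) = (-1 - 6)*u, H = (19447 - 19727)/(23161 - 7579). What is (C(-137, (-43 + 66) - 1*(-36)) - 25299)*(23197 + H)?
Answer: -628415985940/1113 ≈ -5.6461e+8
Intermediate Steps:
H = -20/1113 (H = -280/15582 = -280*1/15582 = -20/1113 ≈ -0.017969)
C(u, Y) = -7*u
(C(-137, (-43 + 66) - 1*(-36)) - 25299)*(23197 + H) = (-7*(-137) - 25299)*(23197 - 20/1113) = (959 - 25299)*(25818241/1113) = -24340*25818241/1113 = -628415985940/1113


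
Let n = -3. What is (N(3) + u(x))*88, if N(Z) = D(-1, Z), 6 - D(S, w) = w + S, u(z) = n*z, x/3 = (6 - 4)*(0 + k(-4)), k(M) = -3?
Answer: 5104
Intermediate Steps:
x = -18 (x = 3*((6 - 4)*(0 - 3)) = 3*(2*(-3)) = 3*(-6) = -18)
u(z) = -3*z
D(S, w) = 6 - S - w (D(S, w) = 6 - (w + S) = 6 - (S + w) = 6 + (-S - w) = 6 - S - w)
N(Z) = 7 - Z (N(Z) = 6 - 1*(-1) - Z = 6 + 1 - Z = 7 - Z)
(N(3) + u(x))*88 = ((7 - 1*3) - 3*(-18))*88 = ((7 - 3) + 54)*88 = (4 + 54)*88 = 58*88 = 5104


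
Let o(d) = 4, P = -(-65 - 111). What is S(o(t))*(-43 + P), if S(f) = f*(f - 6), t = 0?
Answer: -1064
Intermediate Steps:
P = 176 (P = -1*(-176) = 176)
S(f) = f*(-6 + f)
S(o(t))*(-43 + P) = (4*(-6 + 4))*(-43 + 176) = (4*(-2))*133 = -8*133 = -1064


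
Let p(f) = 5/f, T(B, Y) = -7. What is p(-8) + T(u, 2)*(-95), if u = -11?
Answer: 5315/8 ≈ 664.38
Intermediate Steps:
p(-8) + T(u, 2)*(-95) = 5/(-8) - 7*(-95) = 5*(-⅛) + 665 = -5/8 + 665 = 5315/8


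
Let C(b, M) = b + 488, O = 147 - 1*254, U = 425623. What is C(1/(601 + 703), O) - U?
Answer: -554376039/1304 ≈ -4.2514e+5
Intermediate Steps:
O = -107 (O = 147 - 254 = -107)
C(b, M) = 488 + b
C(1/(601 + 703), O) - U = (488 + 1/(601 + 703)) - 1*425623 = (488 + 1/1304) - 425623 = 636353/1304 - 425623 = -554376039/1304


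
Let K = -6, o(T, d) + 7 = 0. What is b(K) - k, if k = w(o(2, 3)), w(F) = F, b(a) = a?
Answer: 1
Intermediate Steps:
o(T, d) = -7 (o(T, d) = -7 + 0 = -7)
k = -7
b(K) - k = -6 - 1*(-7) = -6 + 7 = 1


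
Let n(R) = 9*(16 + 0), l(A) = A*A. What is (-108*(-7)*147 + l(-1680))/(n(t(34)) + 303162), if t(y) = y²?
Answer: 488922/50551 ≈ 9.6719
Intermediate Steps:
l(A) = A²
n(R) = 144 (n(R) = 9*16 = 144)
(-108*(-7)*147 + l(-1680))/(n(t(34)) + 303162) = (-108*(-7)*147 + (-1680)²)/(144 + 303162) = (756*147 + 2822400)/303306 = (111132 + 2822400)*(1/303306) = 2933532*(1/303306) = 488922/50551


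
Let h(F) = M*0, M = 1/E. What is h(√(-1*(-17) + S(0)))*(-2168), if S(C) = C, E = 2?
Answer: 0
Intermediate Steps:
M = ½ (M = 1/2 = 1*(½) = ½ ≈ 0.50000)
h(F) = 0 (h(F) = (½)*0 = 0)
h(√(-1*(-17) + S(0)))*(-2168) = 0*(-2168) = 0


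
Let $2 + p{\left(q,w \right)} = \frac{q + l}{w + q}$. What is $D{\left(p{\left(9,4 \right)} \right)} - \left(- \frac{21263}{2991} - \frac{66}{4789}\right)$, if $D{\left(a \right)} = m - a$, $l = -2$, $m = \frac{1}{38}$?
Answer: $\frac{60928866787}{7076006106} \approx 8.6106$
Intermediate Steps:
$m = \frac{1}{38} \approx 0.026316$
$p{\left(q,w \right)} = -2 + \frac{-2 + q}{q + w}$ ($p{\left(q,w \right)} = -2 + \frac{q - 2}{w + q} = -2 + \frac{-2 + q}{q + w}$)
$D{\left(a \right)} = \frac{1}{38} - a$
$D{\left(p{\left(9,4 \right)} \right)} - \left(- \frac{21263}{2991} - \frac{66}{4789}\right) = \left(\frac{1}{38} - \frac{-2 - 9 - 8}{9 + 4}\right) - \left(- \frac{21263}{2991} - \frac{66}{4789}\right) = \left(\frac{1}{38} - \frac{-2 - 9 - 8}{13}\right) - - \frac{102025913}{14323899} = \left(\frac{1}{38} - \frac{1}{13} \left(-19\right)\right) + \left(\frac{21263}{2991} + \frac{66}{4789}\right) = \left(\frac{1}{38} - - \frac{19}{13}\right) + \frac{102025913}{14323899} = \left(\frac{1}{38} + \frac{19}{13}\right) + \frac{102025913}{14323899} = \frac{735}{494} + \frac{102025913}{14323899} = \frac{60928866787}{7076006106}$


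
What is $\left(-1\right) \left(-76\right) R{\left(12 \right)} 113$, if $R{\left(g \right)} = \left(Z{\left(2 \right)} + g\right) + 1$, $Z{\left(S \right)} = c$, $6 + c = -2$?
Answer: $42940$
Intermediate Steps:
$c = -8$ ($c = -6 - 2 = -8$)
$Z{\left(S \right)} = -8$
$R{\left(g \right)} = -7 + g$ ($R{\left(g \right)} = \left(-8 + g\right) + 1 = -7 + g$)
$\left(-1\right) \left(-76\right) R{\left(12 \right)} 113 = \left(-1\right) \left(-76\right) \left(-7 + 12\right) 113 = 76 \cdot 5 \cdot 113 = 380 \cdot 113 = 42940$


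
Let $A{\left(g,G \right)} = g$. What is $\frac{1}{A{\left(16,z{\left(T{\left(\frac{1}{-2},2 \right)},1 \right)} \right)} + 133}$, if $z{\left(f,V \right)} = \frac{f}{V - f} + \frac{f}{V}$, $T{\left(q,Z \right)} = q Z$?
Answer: $\frac{1}{149} \approx 0.0067114$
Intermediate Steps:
$T{\left(q,Z \right)} = Z q$
$z{\left(f,V \right)} = \frac{f}{V} + \frac{f}{V - f}$
$\frac{1}{A{\left(16,z{\left(T{\left(\frac{1}{-2},2 \right)},1 \right)} \right)} + 133} = \frac{1}{16 + 133} = \frac{1}{149}$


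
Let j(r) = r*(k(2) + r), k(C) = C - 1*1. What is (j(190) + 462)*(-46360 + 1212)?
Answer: -1659279296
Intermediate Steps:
k(C) = -1 + C (k(C) = C - 1 = -1 + C)
j(r) = r*(1 + r) (j(r) = r*((-1 + 2) + r) = r*(1 + r))
(j(190) + 462)*(-46360 + 1212) = (190*(1 + 190) + 462)*(-46360 + 1212) = (190*191 + 462)*(-45148) = (36290 + 462)*(-45148) = 36752*(-45148) = -1659279296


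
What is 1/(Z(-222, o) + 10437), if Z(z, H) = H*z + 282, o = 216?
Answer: -1/37233 ≈ -2.6858e-5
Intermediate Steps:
Z(z, H) = 282 + H*z
1/(Z(-222, o) + 10437) = 1/((282 + 216*(-222)) + 10437) = 1/((282 - 47952) + 10437) = 1/(-47670 + 10437) = 1/(-37233) = -1/37233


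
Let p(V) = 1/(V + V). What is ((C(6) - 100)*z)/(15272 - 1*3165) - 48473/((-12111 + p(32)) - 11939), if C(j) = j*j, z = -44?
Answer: 41893591488/18635082293 ≈ 2.2481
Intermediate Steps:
p(V) = 1/(2*V)
C(j) = j²
((C(6) - 100)*z)/(15272 - 1*3165) - 48473/((-12111 + p(32)) - 11939) = ((6² - 100)*(-44))/(15272 - 1*3165) - 48473/((-12111 + (½)/32) - 11939) = ((36 - 100)*(-44))/(15272 - 3165) - 48473/((-12111 + (½)*(1/32)) - 11939) = -64*(-44)/12107 - 48473/((-12111 + 1/64) - 11939) = 2816*(1/12107) - 48473/(-775103/64 - 11939) = 2816/12107 - 48473/(-1539199/64) = 2816/12107 - 48473*(-64/1539199) = 2816/12107 + 3102272/1539199 = 41893591488/18635082293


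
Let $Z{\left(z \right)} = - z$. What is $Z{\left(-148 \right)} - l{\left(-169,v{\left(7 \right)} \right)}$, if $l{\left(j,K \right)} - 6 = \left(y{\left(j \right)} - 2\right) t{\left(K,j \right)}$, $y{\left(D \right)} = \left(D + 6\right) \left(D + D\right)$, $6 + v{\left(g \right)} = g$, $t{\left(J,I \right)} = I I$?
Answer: $-1573482470$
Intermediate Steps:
$t{\left(J,I \right)} = I^{2}$
$v{\left(g \right)} = -6 + g$
$y{\left(D \right)} = 2 D \left(6 + D\right)$ ($y{\left(D \right)} = \left(6 + D\right) 2 D = 2 D \left(6 + D\right)$)
$l{\left(j,K \right)} = 6 + j^{2} \left(-2 + 2 j \left(6 + j\right)\right)$ ($l{\left(j,K \right)} = 6 + \left(2 j \left(6 + j\right) - 2\right) j^{2} = 6 + \left(-2 + 2 j \left(6 + j\right)\right) j^{2} = 6 + j^{2} \left(-2 + 2 j \left(6 + j\right)\right)$)
$Z{\left(-148 \right)} - l{\left(-169,v{\left(7 \right)} \right)} = \left(-1\right) \left(-148\right) - \left(6 - 2 \left(-169\right)^{2} + 2 \left(-169\right)^{3} \left(6 - 169\right)\right) = 148 - \left(6 - 57122 + 2 \left(-4826809\right) \left(-163\right)\right) = 148 - \left(6 - 57122 + 1573539734\right) = 148 - 1573482618 = -1573482470$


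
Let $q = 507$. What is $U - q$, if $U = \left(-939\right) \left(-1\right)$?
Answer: $432$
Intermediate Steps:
$U = 939$
$U - q = 939 - 507 = 432$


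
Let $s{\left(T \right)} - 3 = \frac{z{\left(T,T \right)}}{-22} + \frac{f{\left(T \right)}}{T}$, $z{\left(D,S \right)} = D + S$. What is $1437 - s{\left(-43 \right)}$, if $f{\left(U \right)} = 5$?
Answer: $\frac{676488}{473} \approx 1430.2$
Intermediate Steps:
$s{\left(T \right)} = 3 + \frac{5}{T} - \frac{T}{11}$ ($s{\left(T \right)} = 3 + \left(\frac{T + T}{-22} + \frac{5}{T}\right) = 3 + \left(2 T \left(- \frac{1}{22}\right) + \frac{5}{T}\right) = 3 - \left(- \frac{5}{T} + \frac{T}{11}\right) = 3 + \frac{5}{T} - \frac{T}{11}$)
$1437 - s{\left(-43 \right)} = 1437 - \left(3 + \frac{5}{-43} - - \frac{43}{11}\right) = 1437 - \left(3 + 5 \left(- \frac{1}{43}\right) + \frac{43}{11}\right) = 1437 - \left(3 - \frac{5}{43} + \frac{43}{11}\right) = 1437 - \frac{3213}{473} = \frac{676488}{473}$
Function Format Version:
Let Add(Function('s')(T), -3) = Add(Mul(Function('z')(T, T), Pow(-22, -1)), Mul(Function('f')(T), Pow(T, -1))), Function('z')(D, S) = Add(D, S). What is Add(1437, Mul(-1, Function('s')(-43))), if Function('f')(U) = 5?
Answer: Rational(676488, 473) ≈ 1430.2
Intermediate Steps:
Function('s')(T) = Add(3, Mul(5, Pow(T, -1)), Mul(Rational(-1, 11), T)) (Function('s')(T) = Add(3, Add(Mul(Add(T, T), Pow(-22, -1)), Mul(5, Pow(T, -1)))) = Add(3, Add(Mul(Mul(2, T), Rational(-1, 22)), Mul(5, Pow(T, -1)))) = Add(3, Add(Mul(Rational(-1, 11), T), Mul(5, Pow(T, -1)))) = Add(3, Add(Mul(5, Pow(T, -1)), Mul(Rational(-1, 11), T))) = Add(3, Mul(5, Pow(T, -1)), Mul(Rational(-1, 11), T)))
Add(1437, Mul(-1, Function('s')(-43))) = Add(1437, Mul(-1, Add(3, Mul(5, Pow(-43, -1)), Mul(Rational(-1, 11), -43)))) = Add(1437, Mul(-1, Add(3, Mul(5, Rational(-1, 43)), Rational(43, 11)))) = Add(1437, Mul(-1, Add(3, Rational(-5, 43), Rational(43, 11)))) = Add(1437, Mul(-1, Rational(3213, 473))) = Add(1437, Rational(-3213, 473)) = Rational(676488, 473)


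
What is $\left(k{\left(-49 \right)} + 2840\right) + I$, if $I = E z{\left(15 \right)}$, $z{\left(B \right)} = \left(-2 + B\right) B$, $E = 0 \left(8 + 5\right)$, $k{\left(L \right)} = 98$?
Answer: $2938$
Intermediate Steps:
$E = 0$ ($E = 0 \cdot 13 = 0$)
$z{\left(B \right)} = B \left(-2 + B\right)$
$I = 0$ ($I = 0 \cdot 15 \left(-2 + 15\right) = 0 \cdot 15 \cdot 13 = 0 \cdot 195 = 0$)
$\left(k{\left(-49 \right)} + 2840\right) + I = \left(98 + 2840\right) + 0 = 2938 + 0 = 2938$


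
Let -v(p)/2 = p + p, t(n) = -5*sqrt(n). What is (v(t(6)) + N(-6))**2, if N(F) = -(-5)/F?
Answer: 86425/36 - 100*sqrt(6)/3 ≈ 2319.0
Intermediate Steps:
N(F) = 5/F
v(p) = -4*p (v(p) = -2*(p + p) = -4*p)
(v(t(6)) + N(-6))**2 = (-(-20)*sqrt(6) + 5/(-6))**2 = (20*sqrt(6) + 5*(-1/6))**2 = (20*sqrt(6) - 5/6)**2 = (-5/6 + 20*sqrt(6))**2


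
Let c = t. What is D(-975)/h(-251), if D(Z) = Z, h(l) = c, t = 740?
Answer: -195/148 ≈ -1.3176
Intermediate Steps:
c = 740
h(l) = 740
D(-975)/h(-251) = -975/740 = -975*1/740 = -195/148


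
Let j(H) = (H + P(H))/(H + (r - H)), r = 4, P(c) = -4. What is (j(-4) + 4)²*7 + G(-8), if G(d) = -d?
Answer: 36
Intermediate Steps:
j(H) = -1 + H/4 (j(H) = (H - 4)/(H + (4 - H)) = (-4 + H)/4 = (-4 + H)*(¼) = -1 + H/4)
(j(-4) + 4)²*7 + G(-8) = ((-1 + (¼)*(-4)) + 4)²*7 - 1*(-8) = ((-1 - 1) + 4)²*7 + 8 = (-2 + 4)²*7 + 8 = 2²*7 + 8 = 4*7 + 8 = 28 + 8 = 36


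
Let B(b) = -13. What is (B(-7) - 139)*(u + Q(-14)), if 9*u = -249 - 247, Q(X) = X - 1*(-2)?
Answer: 91808/9 ≈ 10201.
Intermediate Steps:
Q(X) = 2 + X (Q(X) = X + 2 = 2 + X)
u = -496/9 (u = (-249 - 247)/9 = (⅑)*(-496) = -496/9 ≈ -55.111)
(B(-7) - 139)*(u + Q(-14)) = (-13 - 139)*(-496/9 + (2 - 14)) = -152*(-496/9 - 12) = -152*(-604/9) = 91808/9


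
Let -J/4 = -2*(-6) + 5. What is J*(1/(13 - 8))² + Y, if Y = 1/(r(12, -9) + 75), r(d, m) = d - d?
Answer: -203/75 ≈ -2.7067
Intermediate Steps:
r(d, m) = 0
Y = 1/75 (Y = 1/(0 + 75) = 1/75 ≈ 0.013333)
J = -68 (J = -4*(-2*(-6) + 5) = -4*(12 + 5) = -4*17 = -68)
J*(1/(13 - 8))² + Y = -68/(13 - 8)² + 1/75 = -68*(1/5)² + 1/75 = -68*(⅕)² + 1/75 = -68*1/25 + 1/75 = -68/25 + 1/75 = -203/75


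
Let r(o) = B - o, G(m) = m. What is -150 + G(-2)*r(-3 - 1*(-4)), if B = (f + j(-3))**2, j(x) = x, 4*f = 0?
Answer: -166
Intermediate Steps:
f = 0 (f = (1/4)*0 = 0)
B = 9 (B = (0 - 3)**2 = (-3)**2 = 9)
r(o) = 9 - o
-150 + G(-2)*r(-3 - 1*(-4)) = -150 - 2*(9 - (-3 - 1*(-4))) = -150 - 2*(9 - (-3 + 4)) = -150 - 2*(9 - 1*1) = -150 - 2*(9 - 1) = -150 - 2*8 = -150 - 16 = -166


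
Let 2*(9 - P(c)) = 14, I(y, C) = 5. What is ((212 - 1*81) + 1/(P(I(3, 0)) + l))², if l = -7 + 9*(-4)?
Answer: 28836900/1681 ≈ 17155.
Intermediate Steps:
P(c) = 2 (P(c) = 9 - ½*14 = 9 - 7 = 2)
l = -43 (l = -7 - 36 = -43)
((212 - 1*81) + 1/(P(I(3, 0)) + l))² = ((212 - 1*81) + 1/(2 - 43))² = ((212 - 81) + 1/(-41))² = (131 - 1/41)² = (5370/41)² = 28836900/1681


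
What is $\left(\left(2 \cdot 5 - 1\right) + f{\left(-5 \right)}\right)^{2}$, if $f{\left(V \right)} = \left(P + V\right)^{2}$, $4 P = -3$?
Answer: $\frac{452929}{256} \approx 1769.3$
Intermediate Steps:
$P = - \frac{3}{4}$ ($P = \frac{1}{4} \left(-3\right) = - \frac{3}{4} \approx -0.75$)
$f{\left(V \right)} = \left(- \frac{3}{4} + V\right)^{2}$
$\left(\left(2 \cdot 5 - 1\right) + f{\left(-5 \right)}\right)^{2} = \left(\left(2 \cdot 5 - 1\right) + \frac{\left(-3 + 4 \left(-5\right)\right)^{2}}{16}\right)^{2} = \left(\left(10 - 1\right) + \frac{\left(-3 - 20\right)^{2}}{16}\right)^{2} = \left(9 + \frac{\left(-23\right)^{2}}{16}\right)^{2} = \left(9 + \frac{1}{16} \cdot 529\right)^{2} = \left(9 + \frac{529}{16}\right)^{2} = \left(\frac{673}{16}\right)^{2} = \frac{452929}{256}$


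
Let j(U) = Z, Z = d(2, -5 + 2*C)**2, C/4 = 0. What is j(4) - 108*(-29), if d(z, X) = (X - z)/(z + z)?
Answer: 50161/16 ≈ 3135.1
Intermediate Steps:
C = 0 (C = 4*0 = 0)
d(z, X) = (X - z)/(2*z) (d(z, X) = (X - z)/((2*z)) = (X - z)*(1/(2*z)) = (X - z)/(2*z))
Z = 49/16 (Z = ((1/2)*((-5 + 2*0) - 1*2)/2)**2 = ((1/2)*(1/2)*((-5 + 0) - 2))**2 = ((1/2)*(1/2)*(-5 - 2))**2 = ((1/2)*(1/2)*(-7))**2 = (-7/4)**2 = 49/16 ≈ 3.0625)
j(U) = 49/16
j(4) - 108*(-29) = 49/16 - 108*(-29) = 49/16 + 3132 = 50161/16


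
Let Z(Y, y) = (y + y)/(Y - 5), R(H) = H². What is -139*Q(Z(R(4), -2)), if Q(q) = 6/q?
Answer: 4587/2 ≈ 2293.5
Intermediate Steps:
Z(Y, y) = 2*y/(-5 + Y) (Z(Y, y) = (2*y)/(-5 + Y) = 2*y/(-5 + Y))
-139*Q(Z(R(4), -2)) = -834/(2*(-2)/(-5 + 4²)) = -834/(2*(-2)/(-5 + 16)) = -834/(2*(-2)/11) = -834/(2*(-2)*(1/11)) = -834/(-4/11) = -834*(-11)/4 = -139*(-33/2) = 4587/2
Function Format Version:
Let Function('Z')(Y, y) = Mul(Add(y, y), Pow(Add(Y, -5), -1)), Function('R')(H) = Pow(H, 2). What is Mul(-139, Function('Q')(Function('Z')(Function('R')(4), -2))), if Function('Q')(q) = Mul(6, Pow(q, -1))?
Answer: Rational(4587, 2) ≈ 2293.5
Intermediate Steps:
Function('Z')(Y, y) = Mul(2, y, Pow(Add(-5, Y), -1)) (Function('Z')(Y, y) = Mul(Mul(2, y), Pow(Add(-5, Y), -1)) = Mul(2, y, Pow(Add(-5, Y), -1)))
Mul(-139, Function('Q')(Function('Z')(Function('R')(4), -2))) = Mul(-139, Mul(6, Pow(Mul(2, -2, Pow(Add(-5, Pow(4, 2)), -1)), -1))) = Mul(-139, Mul(6, Pow(Mul(2, -2, Pow(Add(-5, 16), -1)), -1))) = Mul(-139, Mul(6, Pow(Mul(2, -2, Pow(11, -1)), -1))) = Mul(-139, Mul(6, Pow(Mul(2, -2, Rational(1, 11)), -1))) = Mul(-139, Mul(6, Pow(Rational(-4, 11), -1))) = Mul(-139, Mul(6, Rational(-11, 4))) = Mul(-139, Rational(-33, 2)) = Rational(4587, 2)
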